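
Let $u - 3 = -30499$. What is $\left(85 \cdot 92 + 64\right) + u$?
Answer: $-22612$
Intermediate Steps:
$u = -30496$ ($u = 3 - 30499 = -30496$)
$\left(85 \cdot 92 + 64\right) + u = \left(85 \cdot 92 + 64\right) - 30496 = \left(7820 + 64\right) - 30496 = 7884 - 30496 = -22612$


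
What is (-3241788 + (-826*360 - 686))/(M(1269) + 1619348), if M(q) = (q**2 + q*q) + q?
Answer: -3539834/4841339 ≈ -0.73117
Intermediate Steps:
M(q) = q + 2*q**2 (M(q) = (q**2 + q**2) + q = 2*q**2 + q = q + 2*q**2)
(-3241788 + (-826*360 - 686))/(M(1269) + 1619348) = (-3241788 + (-826*360 - 686))/(1269*(1 + 2*1269) + 1619348) = (-3241788 + (-297360 - 686))/(1269*(1 + 2538) + 1619348) = (-3241788 - 298046)/(1269*2539 + 1619348) = -3539834/(3221991 + 1619348) = -3539834/4841339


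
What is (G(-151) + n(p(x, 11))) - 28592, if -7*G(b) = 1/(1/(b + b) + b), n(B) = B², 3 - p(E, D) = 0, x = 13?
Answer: -9124293541/319221 ≈ -28583.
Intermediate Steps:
p(E, D) = 3 (p(E, D) = 3 - 1*0 = 3 + 0 = 3)
G(b) = -1/(7*(b + 1/(2*b))) (G(b) = -1/(7*(1/(b + b) + b)) = -1/(7*(1/(2*b) + b)) = -1/(7*(b + 1/(2*b))))
(G(-151) + n(p(x, 11))) - 28592 = (-2*(-151)/(7 + 14*(-151)²) + 3²) - 28592 = (-2*(-151)/(7 + 14*22801) + 9) - 28592 = (-2*(-151)/(7 + 319214) + 9) - 28592 = (-2*(-151)/319221 + 9) - 28592 = (-2*(-151)*1/319221 + 9) - 28592 = (302/319221 + 9) - 28592 = 2873291/319221 - 28592 = -9124293541/319221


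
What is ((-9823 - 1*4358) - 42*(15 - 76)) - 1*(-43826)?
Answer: 32207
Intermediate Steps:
((-9823 - 1*4358) - 42*(15 - 76)) - 1*(-43826) = ((-9823 - 4358) - 42*(-61)) + 43826 = (-14181 - 1*(-2562)) + 43826 = (-14181 + 2562) + 43826 = -11619 + 43826 = 32207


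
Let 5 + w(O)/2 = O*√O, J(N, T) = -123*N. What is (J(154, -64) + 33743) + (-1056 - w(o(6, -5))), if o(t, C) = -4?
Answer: 13755 + 16*I ≈ 13755.0 + 16.0*I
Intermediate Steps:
w(O) = -10 + 2*O^(3/2) (w(O) = -10 + 2*(O*√O) = -10 + 2*O^(3/2))
(J(154, -64) + 33743) + (-1056 - w(o(6, -5))) = (-123*154 + 33743) + (-1056 - (-10 + 2*(-4)^(3/2))) = (-18942 + 33743) + (-1056 - (-10 + 2*(-8*I))) = 14801 + (-1056 - (-10 - 16*I)) = 14801 + (-1056 + (10 + 16*I)) = 14801 + (-1046 + 16*I) = 13755 + 16*I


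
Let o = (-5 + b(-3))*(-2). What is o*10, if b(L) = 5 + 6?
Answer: -120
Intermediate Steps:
b(L) = 11
o = -12 (o = (-5 + 11)*(-2) = 6*(-2) = -12)
o*10 = -12*10 = -120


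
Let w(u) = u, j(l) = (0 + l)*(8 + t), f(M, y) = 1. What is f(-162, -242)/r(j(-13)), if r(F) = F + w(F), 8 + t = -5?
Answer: 1/130 ≈ 0.0076923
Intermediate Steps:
t = -13 (t = -8 - 5 = -13)
j(l) = -5*l (j(l) = (0 + l)*(8 - 13) = l*(-5) = -5*l)
r(F) = 2*F (r(F) = F + F = 2*F)
f(-162, -242)/r(j(-13)) = 1/(2*(-5*(-13))) = 1/(2*65) = 1/130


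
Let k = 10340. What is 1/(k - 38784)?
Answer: -1/28444 ≈ -3.5157e-5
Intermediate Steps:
1/(k - 38784) = 1/(10340 - 38784) = 1/(-28444) = -1/28444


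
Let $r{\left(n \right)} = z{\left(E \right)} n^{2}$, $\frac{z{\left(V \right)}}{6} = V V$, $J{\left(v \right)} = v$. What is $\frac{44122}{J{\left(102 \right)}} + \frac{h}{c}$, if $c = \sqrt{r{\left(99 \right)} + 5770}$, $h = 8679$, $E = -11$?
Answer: $\frac{22061}{51} + \frac{8679 \sqrt{445081}}{1780324} \approx 435.82$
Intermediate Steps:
$z{\left(V \right)} = 6 V^{2}$ ($z{\left(V \right)} = 6 V V = 6 V^{2}$)
$r{\left(n \right)} = 726 n^{2}$ ($r{\left(n \right)} = 6 \left(-11\right)^{2} n^{2} = 6 \cdot 121 n^{2} = 726 n^{2}$)
$c = 4 \sqrt{445081}$ ($c = \sqrt{726 \cdot 99^{2} + 5770} = \sqrt{726 \cdot 9801 + 5770} = \sqrt{7115526 + 5770} = \sqrt{7121296} = 4 \sqrt{445081} \approx 2668.6$)
$\frac{44122}{J{\left(102 \right)}} + \frac{h}{c} = \frac{44122}{102} + \frac{8679}{4 \sqrt{445081}} = 44122 \cdot \frac{1}{102} + 8679 \frac{\sqrt{445081}}{1780324} = \frac{22061}{51} + \frac{8679 \sqrt{445081}}{1780324}$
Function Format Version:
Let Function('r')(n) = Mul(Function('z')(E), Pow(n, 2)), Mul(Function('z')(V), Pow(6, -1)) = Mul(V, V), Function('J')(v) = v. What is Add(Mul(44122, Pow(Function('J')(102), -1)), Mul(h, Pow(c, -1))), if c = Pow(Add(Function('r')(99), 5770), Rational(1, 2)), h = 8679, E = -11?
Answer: Add(Rational(22061, 51), Mul(Rational(8679, 1780324), Pow(445081, Rational(1, 2)))) ≈ 435.82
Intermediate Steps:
Function('z')(V) = Mul(6, Pow(V, 2)) (Function('z')(V) = Mul(6, Mul(V, V)) = Mul(6, Pow(V, 2)))
Function('r')(n) = Mul(726, Pow(n, 2)) (Function('r')(n) = Mul(Mul(6, Pow(-11, 2)), Pow(n, 2)) = Mul(Mul(6, 121), Pow(n, 2)) = Mul(726, Pow(n, 2)))
c = Mul(4, Pow(445081, Rational(1, 2))) (c = Pow(Add(Mul(726, Pow(99, 2)), 5770), Rational(1, 2)) = Pow(Add(Mul(726, 9801), 5770), Rational(1, 2)) = Pow(Add(7115526, 5770), Rational(1, 2)) = Pow(7121296, Rational(1, 2)) = Mul(4, Pow(445081, Rational(1, 2))) ≈ 2668.6)
Add(Mul(44122, Pow(Function('J')(102), -1)), Mul(h, Pow(c, -1))) = Add(Mul(44122, Pow(102, -1)), Mul(8679, Pow(Mul(4, Pow(445081, Rational(1, 2))), -1))) = Add(Mul(44122, Rational(1, 102)), Mul(8679, Mul(Rational(1, 1780324), Pow(445081, Rational(1, 2))))) = Add(Rational(22061, 51), Mul(Rational(8679, 1780324), Pow(445081, Rational(1, 2))))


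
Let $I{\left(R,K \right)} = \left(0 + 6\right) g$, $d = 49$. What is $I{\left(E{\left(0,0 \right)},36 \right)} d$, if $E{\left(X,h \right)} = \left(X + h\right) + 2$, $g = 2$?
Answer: $588$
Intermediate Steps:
$E{\left(X,h \right)} = 2 + X + h$
$I{\left(R,K \right)} = 12$ ($I{\left(R,K \right)} = \left(0 + 6\right) 2 = 6 \cdot 2 = 12$)
$I{\left(E{\left(0,0 \right)},36 \right)} d = 12 \cdot 49 = 588$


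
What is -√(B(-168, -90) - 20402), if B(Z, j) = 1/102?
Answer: -I*√212262306/102 ≈ -142.84*I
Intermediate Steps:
B(Z, j) = 1/102
-√(B(-168, -90) - 20402) = -√(1/102 - 20402) = -√(-2081003/102) = -I*√212262306/102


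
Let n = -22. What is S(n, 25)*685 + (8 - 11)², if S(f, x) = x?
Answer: 17134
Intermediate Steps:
S(n, 25)*685 + (8 - 11)² = 25*685 + (8 - 11)² = 17125 + (-3)² = 17125 + 9 = 17134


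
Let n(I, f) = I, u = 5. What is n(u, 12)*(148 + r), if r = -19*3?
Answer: 455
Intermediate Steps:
r = -57
n(u, 12)*(148 + r) = 5*(148 - 57) = 5*91 = 455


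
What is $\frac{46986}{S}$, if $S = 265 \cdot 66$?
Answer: $\frac{7831}{2915} \approx 2.6865$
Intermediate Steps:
$S = 17490$
$\frac{46986}{S} = \frac{46986}{17490} = 46986 \cdot \frac{1}{17490} = \frac{7831}{2915}$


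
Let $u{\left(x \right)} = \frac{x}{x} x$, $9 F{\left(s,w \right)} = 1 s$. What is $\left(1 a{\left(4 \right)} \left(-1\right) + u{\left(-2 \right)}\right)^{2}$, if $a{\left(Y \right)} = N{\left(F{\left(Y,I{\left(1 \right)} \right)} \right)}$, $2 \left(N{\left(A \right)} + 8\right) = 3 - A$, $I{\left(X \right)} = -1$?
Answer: $\frac{7225}{324} \approx 22.299$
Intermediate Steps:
$F{\left(s,w \right)} = \frac{s}{9}$ ($F{\left(s,w \right)} = \frac{1 s}{9} = \frac{s}{9}$)
$N{\left(A \right)} = - \frac{13}{2} - \frac{A}{2}$ ($N{\left(A \right)} = -8 + \frac{3 - A}{2} = -8 - \left(- \frac{3}{2} + \frac{A}{2}\right) = - \frac{13}{2} - \frac{A}{2}$)
$a{\left(Y \right)} = - \frac{13}{2} - \frac{Y}{18}$ ($a{\left(Y \right)} = - \frac{13}{2} - \frac{\frac{1}{9} Y}{2} = - \frac{13}{2} - \frac{Y}{18}$)
$u{\left(x \right)} = x$ ($u{\left(x \right)} = 1 x = x$)
$\left(1 a{\left(4 \right)} \left(-1\right) + u{\left(-2 \right)}\right)^{2} = \left(1 \left(- \frac{13}{2} - \frac{2}{9}\right) \left(-1\right) - 2\right)^{2} = \left(1 \left(- \frac{121}{18}\right) \left(-1\right) - 2\right)^{2} = \left(\left(- \frac{121}{18}\right) \left(-1\right) - 2\right)^{2} = \left(\frac{121}{18} - 2\right)^{2} = \left(\frac{85}{18}\right)^{2} = \frac{7225}{324}$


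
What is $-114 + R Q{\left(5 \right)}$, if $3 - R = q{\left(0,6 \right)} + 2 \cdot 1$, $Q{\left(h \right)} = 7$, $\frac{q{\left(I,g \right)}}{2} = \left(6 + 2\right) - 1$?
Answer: $-205$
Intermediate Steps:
$q{\left(I,g \right)} = 14$ ($q{\left(I,g \right)} = 2 \left(\left(6 + 2\right) - 1\right) = 2 \left(8 - 1\right) = 2 \cdot 7 = 14$)
$R = -13$ ($R = 3 - \left(14 + 2 \cdot 1\right) = 3 - \left(14 + 2\right) = 3 - 16 = -13$)
$-114 + R Q{\left(5 \right)} = -114 - 91 = -205$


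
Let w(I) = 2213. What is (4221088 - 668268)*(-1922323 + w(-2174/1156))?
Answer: -6821805210200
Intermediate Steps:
(4221088 - 668268)*(-1922323 + w(-2174/1156)) = (4221088 - 668268)*(-1922323 + 2213) = 3552820*(-1920110) = -6821805210200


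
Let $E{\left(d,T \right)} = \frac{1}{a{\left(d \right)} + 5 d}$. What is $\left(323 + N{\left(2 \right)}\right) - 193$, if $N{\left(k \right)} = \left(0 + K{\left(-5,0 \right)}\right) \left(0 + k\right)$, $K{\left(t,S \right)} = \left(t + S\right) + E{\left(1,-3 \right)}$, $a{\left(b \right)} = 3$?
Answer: $\frac{481}{4} \approx 120.25$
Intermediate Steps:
$E{\left(d,T \right)} = \frac{1}{3 + 5 d}$
$K{\left(t,S \right)} = \frac{1}{8} + S + t$ ($K{\left(t,S \right)} = \left(t + S\right) + \frac{1}{3 + 5 \cdot 1} = \left(S + t\right) + \frac{1}{3 + 5} = \left(S + t\right) + \frac{1}{8} = \frac{1}{8} + S + t$)
$N{\left(k \right)} = - \frac{39 k}{8}$ ($N{\left(k \right)} = \left(0 + \left(\frac{1}{8} + 0 - 5\right)\right) \left(0 + k\right) = \left(0 - \frac{39}{8}\right) k = - \frac{39 k}{8}$)
$\left(323 + N{\left(2 \right)}\right) - 193 = \left(323 - \frac{39}{4}\right) - 193 = \frac{1253}{4} - 193 = \frac{481}{4}$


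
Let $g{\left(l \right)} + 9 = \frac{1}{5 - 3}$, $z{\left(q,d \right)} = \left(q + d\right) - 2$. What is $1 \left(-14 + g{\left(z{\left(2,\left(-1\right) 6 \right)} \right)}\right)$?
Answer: $- \frac{45}{2} \approx -22.5$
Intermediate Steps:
$z{\left(q,d \right)} = -2 + d + q$ ($z{\left(q,d \right)} = \left(d + q\right) - 2 = -2 + d + q$)
$g{\left(l \right)} = - \frac{17}{2}$ ($g{\left(l \right)} = -9 + \frac{1}{5 - 3} = -9 + \frac{1}{2} = - \frac{17}{2}$)
$1 \left(-14 + g{\left(z{\left(2,\left(-1\right) 6 \right)} \right)}\right) = 1 \left(-14 - \frac{17}{2}\right) = 1 \left(- \frac{45}{2}\right) = - \frac{45}{2}$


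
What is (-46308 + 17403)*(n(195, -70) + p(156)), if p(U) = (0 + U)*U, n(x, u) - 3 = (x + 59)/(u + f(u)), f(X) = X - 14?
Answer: -54167276280/77 ≈ -7.0347e+8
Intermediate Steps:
f(X) = -14 + X
n(x, u) = 3 + (59 + x)/(-14 + 2*u) (n(x, u) = 3 + (x + 59)/(u + (-14 + u)) = 3 + (59 + x)/(-14 + 2*u))
p(U) = U² (p(U) = U*U = U²)
(-46308 + 17403)*(n(195, -70) + p(156)) = (-46308 + 17403)*((17 + 195 + 6*(-70))/(2*(-7 - 70)) + 156²) = -28905*((½)*(17 + 195 - 420)/(-77) + 24336) = -28905*((½)*(-1/77)*(-208) + 24336) = -28905*(104/77 + 24336) = -28905*1873976/77 = -54167276280/77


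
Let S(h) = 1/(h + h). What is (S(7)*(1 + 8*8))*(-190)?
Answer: -6175/7 ≈ -882.14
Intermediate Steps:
S(h) = 1/(2*h)
(S(7)*(1 + 8*8))*(-190) = (((½)/7)*(1 + 8*8))*(-190) = (((½)*(⅐))*(1 + 64))*(-190) = ((1/14)*65)*(-190) = (65/14)*(-190) = -6175/7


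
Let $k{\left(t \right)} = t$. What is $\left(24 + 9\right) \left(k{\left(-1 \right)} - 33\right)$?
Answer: $-1122$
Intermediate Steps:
$\left(24 + 9\right) \left(k{\left(-1 \right)} - 33\right) = \left(24 + 9\right) \left(-1 - 33\right) = 33 \left(-34\right) = -1122$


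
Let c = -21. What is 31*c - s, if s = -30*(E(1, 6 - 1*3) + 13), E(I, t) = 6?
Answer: -81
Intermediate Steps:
s = -570 (s = -30*(6 + 13) = -30*19 = -570)
31*c - s = 31*(-21) - 1*(-570) = -651 + 570 = -81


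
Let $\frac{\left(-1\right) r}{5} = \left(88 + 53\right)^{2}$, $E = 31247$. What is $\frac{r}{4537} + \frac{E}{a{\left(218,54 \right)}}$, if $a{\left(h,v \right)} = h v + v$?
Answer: $- \frac{1033795891}{53654562} \approx -19.268$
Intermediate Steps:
$a{\left(h,v \right)} = v + h v$
$r = -99405$ ($r = - 5 \left(88 + 53\right)^{2} = - 5 \cdot 141^{2} = \left(-5\right) 19881 = -99405$)
$\frac{r}{4537} + \frac{E}{a{\left(218,54 \right)}} = - \frac{99405}{4537} + \frac{31247}{54 \left(1 + 218\right)} = \left(-99405\right) \frac{1}{4537} + \frac{31247}{54 \cdot 219} = - \frac{99405}{4537} + \frac{31247}{11826} = - \frac{1033795891}{53654562}$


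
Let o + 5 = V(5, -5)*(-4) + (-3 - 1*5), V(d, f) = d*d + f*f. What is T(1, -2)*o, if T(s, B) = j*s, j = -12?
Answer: 2556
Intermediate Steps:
V(d, f) = d² + f²
T(s, B) = -12*s
o = -213 (o = -5 + ((5² + (-5)²)*(-4) + (-3 - 1*5)) = -5 + ((25 + 25)*(-4) + (-3 - 5)) = -5 + (50*(-4) - 8) = -5 + (-200 - 8) = -5 - 208 = -213)
T(1, -2)*o = -12*1*(-213) = -12*(-213) = 2556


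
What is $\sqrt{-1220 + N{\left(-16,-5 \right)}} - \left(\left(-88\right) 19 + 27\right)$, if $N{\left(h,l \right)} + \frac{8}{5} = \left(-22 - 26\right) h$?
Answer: $1645 + \frac{18 i \sqrt{35}}{5} \approx 1645.0 + 21.298 i$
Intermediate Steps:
$N{\left(h,l \right)} = - \frac{8}{5} - 48 h$ ($N{\left(h,l \right)} = - \frac{8}{5} + \left(-22 - 26\right) h = - \frac{8}{5} - 48 h$)
$\sqrt{-1220 + N{\left(-16,-5 \right)}} - \left(\left(-88\right) 19 + 27\right) = \sqrt{-1220 - - \frac{3832}{5}} - \left(\left(-88\right) 19 + 27\right) = \sqrt{-1220 + \left(- \frac{8}{5} + 768\right)} - \left(-1672 + 27\right) = \sqrt{-1220 + \frac{3832}{5}} - -1645 = \sqrt{- \frac{2268}{5}} + 1645 = \frac{18 i \sqrt{35}}{5} + 1645 = 1645 + \frac{18 i \sqrt{35}}{5}$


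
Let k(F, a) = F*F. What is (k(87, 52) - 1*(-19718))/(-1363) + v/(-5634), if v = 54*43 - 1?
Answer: -156898481/7679142 ≈ -20.432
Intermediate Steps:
k(F, a) = F**2
v = 2321 (v = 2322 - 1 = 2321)
(k(87, 52) - 1*(-19718))/(-1363) + v/(-5634) = (87**2 - 1*(-19718))/(-1363) + 2321/(-5634) = (7569 + 19718)*(-1/1363) + 2321*(-1/5634) = 27287*(-1/1363) - 2321/5634 = -27287/1363 - 2321/5634 = -156898481/7679142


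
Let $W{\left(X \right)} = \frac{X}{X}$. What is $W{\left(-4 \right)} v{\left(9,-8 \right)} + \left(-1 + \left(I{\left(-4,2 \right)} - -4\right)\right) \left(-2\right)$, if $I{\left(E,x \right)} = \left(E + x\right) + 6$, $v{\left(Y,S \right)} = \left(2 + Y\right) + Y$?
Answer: $6$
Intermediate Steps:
$v{\left(Y,S \right)} = 2 + 2 Y$
$I{\left(E,x \right)} = 6 + E + x$
$W{\left(X \right)} = 1$
$W{\left(-4 \right)} v{\left(9,-8 \right)} + \left(-1 + \left(I{\left(-4,2 \right)} - -4\right)\right) \left(-2\right) = 1 \left(2 + 2 \cdot 9\right) + \left(-1 + \left(\left(6 - 4 + 2\right) - -4\right)\right) \left(-2\right) = 1 \left(2 + 18\right) + \left(-1 + \left(4 + 4\right)\right) \left(-2\right) = 1 \cdot 20 + \left(-1 + 8\right) \left(-2\right) = 20 + 7 \left(-2\right) = 20 - 14 = 6$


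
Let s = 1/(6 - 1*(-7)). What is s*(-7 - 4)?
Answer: -11/13 ≈ -0.84615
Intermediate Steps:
s = 1/13 (s = 1/(6 + 7) = 1/13 ≈ 0.076923)
s*(-7 - 4) = (-7 - 4)/13 = (1/13)*(-11) = -11/13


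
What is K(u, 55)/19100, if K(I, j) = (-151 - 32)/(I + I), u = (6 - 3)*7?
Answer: -61/267400 ≈ -0.00022812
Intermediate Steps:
u = 21 (u = 3*7 = 21)
K(I, j) = -183/(2*I) (K(I, j) = -183*1/(2*I) = -183/(2*I))
K(u, 55)/19100 = -183/2/21/19100 = -183/2*1/21*(1/19100) = -61/14*1/19100 = -61/267400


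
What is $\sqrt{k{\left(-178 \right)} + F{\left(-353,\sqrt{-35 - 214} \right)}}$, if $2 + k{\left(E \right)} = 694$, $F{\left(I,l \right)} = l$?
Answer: $\sqrt{692 + i \sqrt{249}} \approx 26.308 + 0.2999 i$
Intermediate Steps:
$k{\left(E \right)} = 692$ ($k{\left(E \right)} = -2 + 694 = 692$)
$\sqrt{k{\left(-178 \right)} + F{\left(-353,\sqrt{-35 - 214} \right)}} = \sqrt{692 + \sqrt{-35 - 214}} = \sqrt{692 + \sqrt{-249}} = \sqrt{692 + i \sqrt{249}}$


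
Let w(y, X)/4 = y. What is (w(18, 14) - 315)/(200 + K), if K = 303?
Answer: -243/503 ≈ -0.48310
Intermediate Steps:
w(y, X) = 4*y
(w(18, 14) - 315)/(200 + K) = (4*18 - 315)/(200 + 303) = (72 - 315)/503 = -243*1/503 = -243/503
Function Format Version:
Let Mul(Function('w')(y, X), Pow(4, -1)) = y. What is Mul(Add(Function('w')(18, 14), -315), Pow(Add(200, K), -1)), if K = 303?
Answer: Rational(-243, 503) ≈ -0.48310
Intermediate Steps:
Function('w')(y, X) = Mul(4, y)
Mul(Add(Function('w')(18, 14), -315), Pow(Add(200, K), -1)) = Mul(Add(Mul(4, 18), -315), Pow(Add(200, 303), -1)) = Mul(Add(72, -315), Pow(503, -1)) = Mul(-243, Rational(1, 503)) = Rational(-243, 503)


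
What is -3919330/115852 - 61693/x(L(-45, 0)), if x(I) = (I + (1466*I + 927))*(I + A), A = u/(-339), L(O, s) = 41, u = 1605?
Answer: -245435614872857/7248895901676 ≈ -33.858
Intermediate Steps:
A = -535/113 (A = 1605/(-339) = 1605*(-1/339) = -535/113 ≈ -4.7345)
x(I) = (927 + 1467*I)*(-535/113 + I) (x(I) = (I + (1466*I + 927))*(I - 535/113) = (I + (927 + 1466*I))*(-535/113 + I) = (927 + 1467*I)*(-535/113 + I))
-3919330/115852 - 61693/x(L(-45, 0)) = -3919330/115852 - 61693/(-495945/113 + 1467*41² - 680094/113*41) = -3919330*1/115852 - 61693/(-495945/113 + 1467*1681 - 27883854/113) = -1959665/57926 - 61693/(-495945/113 + 2466027 - 27883854/113) = -1959665/57926 - 61693/250281252/113 = -1959665/57926 - 61693*113/250281252 = -1959665/57926 - 6971309/250281252 = -245435614872857/7248895901676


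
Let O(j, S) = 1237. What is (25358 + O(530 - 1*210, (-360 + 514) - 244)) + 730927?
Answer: 757522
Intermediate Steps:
(25358 + O(530 - 1*210, (-360 + 514) - 244)) + 730927 = (25358 + 1237) + 730927 = 26595 + 730927 = 757522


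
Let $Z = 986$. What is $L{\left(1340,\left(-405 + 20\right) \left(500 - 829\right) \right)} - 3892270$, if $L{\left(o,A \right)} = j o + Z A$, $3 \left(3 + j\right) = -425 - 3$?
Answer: $\frac{362412680}{3} \approx 1.208 \cdot 10^{8}$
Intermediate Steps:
$j = - \frac{437}{3}$ ($j = -3 + \frac{-425 - 3}{3} = -3 + \frac{1}{3} \left(-428\right) = -3 - \frac{428}{3} = - \frac{437}{3} \approx -145.67$)
$L{\left(o,A \right)} = 986 A - \frac{437 o}{3}$ ($L{\left(o,A \right)} = - \frac{437 o}{3} + 986 A = 986 A - \frac{437 o}{3}$)
$L{\left(1340,\left(-405 + 20\right) \left(500 - 829\right) \right)} - 3892270 = \left(986 \left(-405 + 20\right) \left(500 - 829\right) - \frac{585580}{3}\right) - 3892270 = \left(986 \left(\left(-385\right) \left(-329\right)\right) - \frac{585580}{3}\right) - 3892270 = \left(986 \cdot 126665 - \frac{585580}{3}\right) - 3892270 = \left(124891690 - \frac{585580}{3}\right) - 3892270 = \frac{374089490}{3} - 3892270 = \frac{362412680}{3}$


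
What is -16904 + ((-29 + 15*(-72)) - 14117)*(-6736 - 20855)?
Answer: 420083662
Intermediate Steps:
-16904 + ((-29 + 15*(-72)) - 14117)*(-6736 - 20855) = -16904 + ((-29 - 1080) - 14117)*(-27591) = -16904 + (-1109 - 14117)*(-27591) = -16904 - 15226*(-27591) = -16904 + 420100566 = 420083662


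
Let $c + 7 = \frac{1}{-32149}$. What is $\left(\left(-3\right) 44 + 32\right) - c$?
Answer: $- \frac{2989856}{32149} \approx -93.0$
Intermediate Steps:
$c = - \frac{225044}{32149}$ ($c = -7 + \frac{1}{-32149} = -7 - \frac{1}{32149} = - \frac{225044}{32149} \approx -7.0$)
$\left(\left(-3\right) 44 + 32\right) - c = \left(\left(-3\right) 44 + 32\right) - - \frac{225044}{32149} = \left(-132 + 32\right) + \frac{225044}{32149} = -100 + \frac{225044}{32149} = - \frac{2989856}{32149}$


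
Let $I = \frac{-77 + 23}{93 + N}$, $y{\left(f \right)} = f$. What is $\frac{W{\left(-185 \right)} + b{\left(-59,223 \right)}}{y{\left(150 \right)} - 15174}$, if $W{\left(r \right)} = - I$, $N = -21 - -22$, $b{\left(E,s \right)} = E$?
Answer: $\frac{1373}{353064} \approx 0.0038888$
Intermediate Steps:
$N = 1$ ($N = -21 + 22 = 1$)
$I = - \frac{27}{47}$ ($I = \frac{-77 + 23}{93 + 1} = - \frac{54}{94} = \left(-54\right) \frac{1}{94} = - \frac{27}{47} \approx -0.57447$)
$W{\left(r \right)} = \frac{27}{47}$ ($W{\left(r \right)} = \left(-1\right) \left(- \frac{27}{47}\right) = \frac{27}{47}$)
$\frac{W{\left(-185 \right)} + b{\left(-59,223 \right)}}{y{\left(150 \right)} - 15174} = \frac{\frac{27}{47} - 59}{150 - 15174} = - \frac{2746}{47 \left(-15024\right)} = \left(- \frac{2746}{47}\right) \left(- \frac{1}{15024}\right) = \frac{1373}{353064}$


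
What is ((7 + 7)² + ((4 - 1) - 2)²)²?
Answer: 38809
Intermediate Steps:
((7 + 7)² + ((4 - 1) - 2)²)² = (14² + (3 - 2)²)² = (196 + 1²)² = (196 + 1)² = 197² = 38809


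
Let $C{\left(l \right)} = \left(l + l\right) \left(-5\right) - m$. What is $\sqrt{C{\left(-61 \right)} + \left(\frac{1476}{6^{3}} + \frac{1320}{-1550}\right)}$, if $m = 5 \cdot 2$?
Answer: $\frac{\sqrt{524113590}}{930} \approx 24.617$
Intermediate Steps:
$m = 10$
$C{\left(l \right)} = -10 - 10 l$ ($C{\left(l \right)} = \left(l + l\right) \left(-5\right) - 10 = 2 l \left(-5\right) - 10 = - 10 l - 10 = -10 - 10 l$)
$\sqrt{C{\left(-61 \right)} + \left(\frac{1476}{6^{3}} + \frac{1320}{-1550}\right)} = \sqrt{\left(-10 - -610\right) + \left(\frac{1476}{6^{3}} + \frac{1320}{-1550}\right)} = \sqrt{\left(-10 + 610\right) + \left(\frac{1476}{216} + 1320 \left(- \frac{1}{1550}\right)\right)} = \sqrt{600 + \left(1476 \cdot \frac{1}{216} - \frac{132}{155}\right)} = \sqrt{600 + \left(\frac{41}{6} - \frac{132}{155}\right)} = \sqrt{600 + \frac{5563}{930}} = \sqrt{\frac{563563}{930}} = \frac{\sqrt{524113590}}{930}$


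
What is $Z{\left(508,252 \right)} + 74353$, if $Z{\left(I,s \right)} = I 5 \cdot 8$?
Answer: $94673$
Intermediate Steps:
$Z{\left(I,s \right)} = 40 I$ ($Z{\left(I,s \right)} = 5 I 8 = 40 I$)
$Z{\left(508,252 \right)} + 74353 = 40 \cdot 508 + 74353 = 20320 + 74353 = 94673$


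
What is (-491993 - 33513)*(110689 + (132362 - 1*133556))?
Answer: -57540279470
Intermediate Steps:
(-491993 - 33513)*(110689 + (132362 - 1*133556)) = -525506*(110689 + (132362 - 133556)) = -525506*(110689 - 1194) = -525506*109495 = -57540279470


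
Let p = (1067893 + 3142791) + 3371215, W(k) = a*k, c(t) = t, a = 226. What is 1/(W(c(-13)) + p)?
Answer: 1/7578961 ≈ 1.3194e-7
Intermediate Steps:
W(k) = 226*k
p = 7581899 (p = 4210684 + 3371215 = 7581899)
1/(W(c(-13)) + p) = 1/(226*(-13) + 7581899) = 1/(-2938 + 7581899) = 1/7578961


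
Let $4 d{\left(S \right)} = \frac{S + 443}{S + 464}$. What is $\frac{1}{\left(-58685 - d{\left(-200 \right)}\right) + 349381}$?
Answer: $\frac{352}{102324911} \approx 3.44 \cdot 10^{-6}$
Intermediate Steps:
$d{\left(S \right)} = \frac{443 + S}{4 \left(464 + S\right)}$ ($d{\left(S \right)} = \frac{\left(S + 443\right) \frac{1}{S + 464}}{4} = \frac{\left(443 + S\right) \frac{1}{464 + S}}{4} = \frac{\frac{1}{464 + S} \left(443 + S\right)}{4} = \frac{443 + S}{4 \left(464 + S\right)}$)
$\frac{1}{\left(-58685 - d{\left(-200 \right)}\right) + 349381} = \frac{1}{\left(-58685 - \frac{443 - 200}{4 \left(464 - 200\right)}\right) + 349381} = \frac{1}{\left(-58685 - \frac{1}{4} \cdot \frac{1}{264} \cdot 243\right) + 349381} = \frac{1}{\left(-58685 - \frac{81}{352}\right) + 349381} = \frac{1}{- \frac{20657201}{352} + 349381} = \frac{1}{\frac{102324911}{352}} = \frac{352}{102324911}$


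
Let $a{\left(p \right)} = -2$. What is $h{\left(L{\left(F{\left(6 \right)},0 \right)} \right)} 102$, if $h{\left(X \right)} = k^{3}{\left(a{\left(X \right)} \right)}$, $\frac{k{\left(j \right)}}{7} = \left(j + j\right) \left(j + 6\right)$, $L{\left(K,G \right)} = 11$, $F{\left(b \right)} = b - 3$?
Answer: $-143302656$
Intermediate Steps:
$F{\left(b \right)} = -3 + b$ ($F{\left(b \right)} = b - 3 = -3 + b$)
$k{\left(j \right)} = 14 j \left(6 + j\right)$ ($k{\left(j \right)} = 7 \left(j + j\right) \left(j + 6\right) = 7 \cdot 2 j \left(6 + j\right) = 14 j \left(6 + j\right)$)
$h{\left(X \right)} = -1404928$ ($h{\left(X \right)} = \left(14 \left(-2\right) \left(6 - 2\right)\right)^{3} = \left(14 \left(-2\right) 4\right)^{3} = \left(-112\right)^{3} = -1404928$)
$h{\left(L{\left(F{\left(6 \right)},0 \right)} \right)} 102 = \left(-1404928\right) 102 = -143302656$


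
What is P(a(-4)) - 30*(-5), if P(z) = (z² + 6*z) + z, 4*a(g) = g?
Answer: 144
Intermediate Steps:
a(g) = g/4
P(z) = z² + 7*z
P(a(-4)) - 30*(-5) = ((¼)*(-4))*(7 + (¼)*(-4)) - 30*(-5) = -(7 - 1) + 150 = -1*6 + 150 = -6 + 150 = 144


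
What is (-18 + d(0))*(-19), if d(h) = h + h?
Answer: 342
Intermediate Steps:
d(h) = 2*h
(-18 + d(0))*(-19) = (-18 + 2*0)*(-19) = (-18 + 0)*(-19) = -18*(-19) = 342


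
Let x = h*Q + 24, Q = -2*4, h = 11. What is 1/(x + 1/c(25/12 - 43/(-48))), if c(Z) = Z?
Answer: -143/9104 ≈ -0.015707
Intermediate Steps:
Q = -8
x = -64 (x = 11*(-8) + 24 = -88 + 24 = -64)
1/(x + 1/c(25/12 - 43/(-48))) = 1/(-64 + 1/(25/12 - 43/(-48))) = 1/(-64 + 1/(25*(1/12) - 43*(-1/48))) = 1/(-64 + 1/(25/12 + 43/48)) = 1/(-64 + 1/(143/48)) = 1/(-64 + 48/143) = 1/(-9104/143) = -143/9104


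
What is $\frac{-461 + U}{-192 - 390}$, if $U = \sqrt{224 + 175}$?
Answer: $\frac{461}{582} - \frac{\sqrt{399}}{582} \approx 0.75778$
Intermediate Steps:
$U = \sqrt{399} \approx 19.975$
$\frac{-461 + U}{-192 - 390} = \frac{-461 + \sqrt{399}}{-192 - 390} = \frac{-461 + \sqrt{399}}{-582} = \left(-461 + \sqrt{399}\right) \left(- \frac{1}{582}\right) = \frac{461}{582} - \frac{\sqrt{399}}{582}$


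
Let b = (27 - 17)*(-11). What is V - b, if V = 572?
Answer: 682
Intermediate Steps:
b = -110 (b = 10*(-11) = -110)
V - b = 572 - 1*(-110) = 572 + 110 = 682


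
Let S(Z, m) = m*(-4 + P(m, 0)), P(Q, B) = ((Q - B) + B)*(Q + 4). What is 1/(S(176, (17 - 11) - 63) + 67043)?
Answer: -1/104926 ≈ -9.5305e-6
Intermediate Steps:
P(Q, B) = Q*(4 + Q)
S(Z, m) = m*(-4 + m*(4 + m))
1/(S(176, (17 - 11) - 63) + 67043) = 1/(((17 - 11) - 63)*(-4 + ((17 - 11) - 63)*(4 + ((17 - 11) - 63))) + 67043) = 1/((6 - 63)*(-4 + (6 - 63)*(4 + (6 - 63))) + 67043) = 1/(-57*(-4 - 57*(4 - 57)) + 67043) = 1/(-57*(-4 - 57*(-53)) + 67043) = 1/(-57*(-4 + 3021) + 67043) = 1/(-57*3017 + 67043) = 1/(-171969 + 67043) = 1/(-104926) = -1/104926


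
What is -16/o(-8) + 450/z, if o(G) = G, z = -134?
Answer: -91/67 ≈ -1.3582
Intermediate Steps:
-16/o(-8) + 450/z = -16/(-8) + 450/(-134) = -16*(-⅛) + 450*(-1/134) = 2 - 225/67 = -91/67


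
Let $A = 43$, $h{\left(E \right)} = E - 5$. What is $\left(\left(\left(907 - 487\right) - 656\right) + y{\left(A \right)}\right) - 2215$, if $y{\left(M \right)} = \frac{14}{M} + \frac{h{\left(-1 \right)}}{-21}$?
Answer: $- \frac{737567}{301} \approx -2450.4$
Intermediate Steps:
$h{\left(E \right)} = -5 + E$ ($h{\left(E \right)} = E - 5 = -5 + E$)
$y{\left(M \right)} = \frac{2}{7} + \frac{14}{M}$ ($y{\left(M \right)} = \frac{14}{M} + \frac{-5 - 1}{-21} = \frac{14}{M} - - \frac{2}{7} = \frac{14}{M} + \frac{2}{7} = \frac{2}{7} + \frac{14}{M}$)
$\left(\left(\left(907 - 487\right) - 656\right) + y{\left(A \right)}\right) - 2215 = \left(\left(\left(907 - 487\right) - 656\right) + \left(\frac{2}{7} + \frac{14}{43}\right)\right) - 2215 = \left(\left(420 - 656\right) + \left(\frac{2}{7} + 14 \cdot \frac{1}{43}\right)\right) - 2215 = \left(-236 + \left(\frac{2}{7} + \frac{14}{43}\right)\right) - 2215 = \left(-236 + \frac{184}{301}\right) - 2215 = - \frac{70852}{301} - 2215 = - \frac{737567}{301}$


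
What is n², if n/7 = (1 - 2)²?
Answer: 49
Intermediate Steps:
n = 7 (n = 7*(1 - 2)² = 7*(-1)² = 7*1 = 7)
n² = 7² = 49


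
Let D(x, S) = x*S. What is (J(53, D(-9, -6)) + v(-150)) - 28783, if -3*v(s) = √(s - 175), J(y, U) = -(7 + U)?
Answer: -28844 - 5*I*√13/3 ≈ -28844.0 - 6.0093*I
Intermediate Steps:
D(x, S) = S*x
J(y, U) = -7 - U
v(s) = -√(-175 + s)/3 (v(s) = -√(s - 175)/3 = -√(-175 + s)/3)
(J(53, D(-9, -6)) + v(-150)) - 28783 = ((-7 - (-6)*(-9)) - √(-175 - 150)/3) - 28783 = ((-7 - 1*54) - 5*I*√13/3) - 28783 = ((-7 - 54) - 5*I*√13/3) - 28783 = (-61 - 5*I*√13/3) - 28783 = -28844 - 5*I*√13/3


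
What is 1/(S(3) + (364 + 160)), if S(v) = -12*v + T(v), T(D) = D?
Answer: 1/491 ≈ 0.0020367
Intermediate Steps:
S(v) = -11*v (S(v) = -12*v + v = -11*v)
1/(S(3) + (364 + 160)) = 1/(-11*3 + (364 + 160)) = 1/(-33 + 524) = 1/491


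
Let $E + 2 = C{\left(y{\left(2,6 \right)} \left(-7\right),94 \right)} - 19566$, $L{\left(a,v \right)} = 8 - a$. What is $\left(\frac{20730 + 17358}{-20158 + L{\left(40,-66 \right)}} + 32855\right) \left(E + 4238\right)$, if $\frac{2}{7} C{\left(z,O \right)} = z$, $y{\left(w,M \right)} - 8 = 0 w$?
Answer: $- \frac{1716410587402}{3365} \approx -5.1008 \cdot 10^{8}$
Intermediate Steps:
$y{\left(w,M \right)} = 8$ ($y{\left(w,M \right)} = 8 + 0 w = 8 + 0 = 8$)
$C{\left(z,O \right)} = \frac{7 z}{2}$
$E = -19764$ ($E = -2 + \left(\frac{7 \cdot 8 \left(-7\right)}{2} - 19566\right) = -2 + \left(\frac{7}{2} \left(-56\right) - 19566\right) = -2 - 19762 = -19764$)
$\left(\frac{20730 + 17358}{-20158 + L{\left(40,-66 \right)}} + 32855\right) \left(E + 4238\right) = \left(\frac{20730 + 17358}{-20158 + \left(8 - 40\right)} + 32855\right) \left(-19764 + 4238\right) = \left(\frac{38088}{-20158 + \left(8 - 40\right)} + 32855\right) \left(-15526\right) = \left(\frac{38088}{-20158 - 32} + 32855\right) \left(-15526\right) = \left(\frac{38088}{-20190} + 32855\right) \left(-15526\right) = \left(38088 \left(- \frac{1}{20190}\right) + 32855\right) \left(-15526\right) = \left(- \frac{6348}{3365} + 32855\right) \left(-15526\right) = \frac{110550727}{3365} \left(-15526\right) = - \frac{1716410587402}{3365}$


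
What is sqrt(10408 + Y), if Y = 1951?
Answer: sqrt(12359) ≈ 111.17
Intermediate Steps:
sqrt(10408 + Y) = sqrt(10408 + 1951) = sqrt(12359)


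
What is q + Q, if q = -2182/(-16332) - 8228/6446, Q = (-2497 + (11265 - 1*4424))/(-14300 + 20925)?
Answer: -7721919653/15851226750 ≈ -0.48715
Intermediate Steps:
Q = 4344/6625 (Q = (-2497 + (11265 - 4424))/6625 = (-2497 + 6841)*(1/6625) = 4344*(1/6625) = 4344/6625 ≈ 0.65570)
q = -2734421/2392638 (q = -2182*(-1/16332) - 8228*1/6446 = 1091/8166 - 374/293 = -2734421/2392638 ≈ -1.1428)
q + Q = -2734421/2392638 + 4344/6625 = -7721919653/15851226750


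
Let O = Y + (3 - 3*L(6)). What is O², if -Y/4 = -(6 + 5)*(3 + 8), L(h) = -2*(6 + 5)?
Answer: 305809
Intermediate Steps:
L(h) = -22 (L(h) = -2*11 = -22)
Y = 484 (Y = -(-4)*(6 + 5)*(3 + 8) = -(-4)*11*11 = -(-4)*121 = -4*(-121) = 484)
O = 553 (O = 484 + (3 - 3*(-22)) = 484 + (3 + 66) = 484 + 69 = 553)
O² = 553² = 305809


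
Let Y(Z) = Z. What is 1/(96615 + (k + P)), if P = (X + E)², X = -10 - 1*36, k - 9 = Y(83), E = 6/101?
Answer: 10201/1008037707 ≈ 1.0120e-5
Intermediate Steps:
E = 6/101 (E = 6*(1/101) = 6/101 ≈ 0.059406)
k = 92 (k = 9 + 83 = 92)
X = -46 (X = -10 - 36 = -46)
P = 21529600/10201 (P = (-46 + 6/101)² = (-4640/101)² = 21529600/10201 ≈ 2110.5)
1/(96615 + (k + P)) = 1/(96615 + (92 + 21529600/10201)) = 1/(96615 + 22468092/10201) = 1/(1008037707/10201) = 10201/1008037707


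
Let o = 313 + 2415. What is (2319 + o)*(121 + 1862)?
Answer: 10008201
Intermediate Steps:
o = 2728
(2319 + o)*(121 + 1862) = (2319 + 2728)*(121 + 1862) = 5047*1983 = 10008201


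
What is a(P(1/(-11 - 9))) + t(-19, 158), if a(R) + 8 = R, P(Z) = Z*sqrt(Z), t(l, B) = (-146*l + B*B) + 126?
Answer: 27856 - I*sqrt(5)/200 ≈ 27856.0 - 0.01118*I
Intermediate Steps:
t(l, B) = 126 + B**2 - 146*l (t(l, B) = (-146*l + B**2) + 126 = (B**2 - 146*l) + 126 = 126 + B**2 - 146*l)
P(Z) = Z**(3/2)
a(R) = -8 + R
a(P(1/(-11 - 9))) + t(-19, 158) = (-8 + (1/(-11 - 9))**(3/2)) + (126 + 158**2 - 146*(-19)) = (-8 + (1/(-20))**(3/2)) + (126 + 24964 + 2774) = (-8 + (-1/20)**(3/2)) + 27864 = (-8 - I*sqrt(5)/200) + 27864 = 27856 - I*sqrt(5)/200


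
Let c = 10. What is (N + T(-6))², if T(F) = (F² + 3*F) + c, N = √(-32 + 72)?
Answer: 824 + 112*√10 ≈ 1178.2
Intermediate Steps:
N = 2*√10 (N = √40 = 2*√10 ≈ 6.3246)
T(F) = 10 + F² + 3*F (T(F) = (F² + 3*F) + 10 = 10 + F² + 3*F)
(N + T(-6))² = (2*√10 + (10 + (-6)² + 3*(-6)))² = (2*√10 + (10 + 36 - 18))² = (2*√10 + 28)² = (28 + 2*√10)²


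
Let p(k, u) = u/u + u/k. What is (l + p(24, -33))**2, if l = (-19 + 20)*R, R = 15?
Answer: 13689/64 ≈ 213.89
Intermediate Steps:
p(k, u) = 1 + u/k
l = 15 (l = (-19 + 20)*15 = 1*15 = 15)
(l + p(24, -33))**2 = (15 + (24 - 33)/24)**2 = (15 + (1/24)*(-9))**2 = (15 - 3/8)**2 = (117/8)**2 = 13689/64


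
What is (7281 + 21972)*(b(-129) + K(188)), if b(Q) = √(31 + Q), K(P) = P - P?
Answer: 204771*I*√2 ≈ 2.8959e+5*I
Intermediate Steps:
K(P) = 0
(7281 + 21972)*(b(-129) + K(188)) = (7281 + 21972)*(√(31 - 129) + 0) = 29253*(√(-98) + 0) = 29253*(7*I*√2 + 0) = 29253*(7*I*√2) = 204771*I*√2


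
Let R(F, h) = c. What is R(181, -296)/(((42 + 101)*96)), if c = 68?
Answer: 17/3432 ≈ 0.0049534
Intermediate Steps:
R(F, h) = 68
R(181, -296)/(((42 + 101)*96)) = 68/(((42 + 101)*96)) = 68/((143*96)) = 68/13728 = 68*(1/13728) = 17/3432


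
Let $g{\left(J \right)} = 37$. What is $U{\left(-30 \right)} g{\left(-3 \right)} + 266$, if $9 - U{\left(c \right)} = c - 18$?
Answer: $2375$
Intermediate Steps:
$U{\left(c \right)} = 27 - c$ ($U{\left(c \right)} = 9 - \left(c - 18\right) = 9 - \left(-18 + c\right) = 27 - c$)
$U{\left(-30 \right)} g{\left(-3 \right)} + 266 = \left(27 - -30\right) 37 + 266 = \left(27 + 30\right) 37 + 266 = 57 \cdot 37 + 266 = 2109 + 266 = 2375$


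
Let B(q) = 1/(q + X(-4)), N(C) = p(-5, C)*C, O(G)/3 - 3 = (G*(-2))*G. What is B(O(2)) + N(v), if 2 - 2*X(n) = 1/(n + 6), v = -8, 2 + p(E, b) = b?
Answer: 4556/57 ≈ 79.930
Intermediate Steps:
p(E, b) = -2 + b
O(G) = 9 - 6*G**2 (O(G) = 9 + 3*((G*(-2))*G) = 9 + 3*((-2*G)*G) = 9 + 3*(-2*G**2) = 9 - 6*G**2)
N(C) = C*(-2 + C) (N(C) = (-2 + C)*C = C*(-2 + C))
X(n) = 1 - 1/(2*(6 + n)) (X(n) = 1 - 1/(2*(n + 6)) = 1 - 1/(2*(6 + n)))
B(q) = 1/(3/4 + q) (B(q) = 1/(q + (11/2 - 4)/(6 - 4)) = 1/(q + (3/2)/2) = 1/(q + (1/2)*(3/2)) = 1/(q + 3/4) = 1/(3/4 + q))
B(O(2)) + N(v) = 4/(3 + 4*(9 - 6*2**2)) - 8*(-2 - 8) = 4/(3 + 4*(9 - 6*4)) - 8*(-10) = 4/(3 + 4*(9 - 24)) + 80 = 4/(3 + 4*(-15)) + 80 = 4/(3 - 60) + 80 = 4/(-57) + 80 = 4*(-1/57) + 80 = -4/57 + 80 = 4556/57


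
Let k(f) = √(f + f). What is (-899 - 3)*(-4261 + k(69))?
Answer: 3843422 - 902*√138 ≈ 3.8328e+6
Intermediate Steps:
k(f) = √2*√f (k(f) = √(2*f) = √2*√f)
(-899 - 3)*(-4261 + k(69)) = (-899 - 3)*(-4261 + √2*√69) = -902*(-4261 + √138) = 3843422 - 902*√138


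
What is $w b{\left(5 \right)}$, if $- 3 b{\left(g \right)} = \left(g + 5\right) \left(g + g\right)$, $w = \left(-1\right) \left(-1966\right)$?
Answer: $- \frac{196600}{3} \approx -65533.0$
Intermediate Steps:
$w = 1966$
$b{\left(g \right)} = - \frac{2 g \left(5 + g\right)}{3}$ ($b{\left(g \right)} = - \frac{\left(g + 5\right) \left(g + g\right)}{3} = - \frac{\left(5 + g\right) 2 g}{3} = - \frac{2 g \left(5 + g\right)}{3}$)
$w b{\left(5 \right)} = 1966 \left(\left(- \frac{2}{3}\right) 5 \left(5 + 5\right)\right) = 1966 \left(\left(- \frac{2}{3}\right) 5 \cdot 10\right) = 1966 \left(- \frac{100}{3}\right) = - \frac{196600}{3}$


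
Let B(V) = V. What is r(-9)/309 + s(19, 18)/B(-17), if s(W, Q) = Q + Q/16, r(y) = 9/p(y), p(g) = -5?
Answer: -4659/4120 ≈ -1.1308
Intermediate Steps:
r(y) = -9/5 (r(y) = 9/(-5) = 9*(-⅕) = -9/5)
s(W, Q) = 17*Q/16 (s(W, Q) = Q + Q*(1/16) = Q + Q/16 = 17*Q/16)
r(-9)/309 + s(19, 18)/B(-17) = -9/5/309 + ((17/16)*18)/(-17) = -9/5*1/309 + (153/8)*(-1/17) = -3/515 - 9/8 = -4659/4120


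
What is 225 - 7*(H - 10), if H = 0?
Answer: 295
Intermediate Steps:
225 - 7*(H - 10) = 225 - 7*(0 - 10) = 225 - 7*(-10) = 225 + 70 = 295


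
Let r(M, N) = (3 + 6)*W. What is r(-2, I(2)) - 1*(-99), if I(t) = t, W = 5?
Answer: 144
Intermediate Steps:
r(M, N) = 45 (r(M, N) = (3 + 6)*5 = 9*5 = 45)
r(-2, I(2)) - 1*(-99) = 45 - 1*(-99) = 45 + 99 = 144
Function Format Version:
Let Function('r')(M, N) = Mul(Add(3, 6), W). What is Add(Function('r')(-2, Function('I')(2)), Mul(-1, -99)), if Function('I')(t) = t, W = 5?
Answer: 144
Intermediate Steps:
Function('r')(M, N) = 45 (Function('r')(M, N) = Mul(Add(3, 6), 5) = Mul(9, 5) = 45)
Add(Function('r')(-2, Function('I')(2)), Mul(-1, -99)) = Add(45, Mul(-1, -99)) = Add(45, 99) = 144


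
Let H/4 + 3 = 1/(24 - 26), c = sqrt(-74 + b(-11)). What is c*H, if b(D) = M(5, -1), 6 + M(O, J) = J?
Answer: -126*I ≈ -126.0*I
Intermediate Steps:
M(O, J) = -6 + J
b(D) = -7 (b(D) = -6 - 1 = -7)
c = 9*I (c = sqrt(-74 - 7) = sqrt(-81) = 9*I ≈ 9.0*I)
H = -14 (H = -12 + 4/(24 - 26) = -12 + 4/(-2) = -12 + 4*(-1/2) = -12 - 2 = -14)
c*H = (9*I)*(-14) = -126*I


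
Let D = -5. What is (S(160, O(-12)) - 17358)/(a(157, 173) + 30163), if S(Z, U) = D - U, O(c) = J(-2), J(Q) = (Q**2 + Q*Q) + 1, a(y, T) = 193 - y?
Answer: -172/299 ≈ -0.57525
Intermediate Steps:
J(Q) = 1 + 2*Q**2 (J(Q) = (Q**2 + Q**2) + 1 = 2*Q**2 + 1 = 1 + 2*Q**2)
O(c) = 9 (O(c) = 1 + 2*(-2)**2 = 1 + 2*4 = 1 + 8 = 9)
S(Z, U) = -5 - U
(S(160, O(-12)) - 17358)/(a(157, 173) + 30163) = ((-5 - 1*9) - 17358)/((193 - 1*157) + 30163) = ((-5 - 9) - 17358)/((193 - 157) + 30163) = (-14 - 17358)/(36 + 30163) = -17372/30199 = -17372*1/30199 = -172/299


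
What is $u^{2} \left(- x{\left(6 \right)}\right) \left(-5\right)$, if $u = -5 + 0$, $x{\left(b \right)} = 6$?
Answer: $750$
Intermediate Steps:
$u = -5$
$u^{2} \left(- x{\left(6 \right)}\right) \left(-5\right) = \left(-5\right)^{2} \left(\left(-1\right) 6\right) \left(-5\right) = 25 \left(-6\right) \left(-5\right) = \left(-150\right) \left(-5\right) = 750$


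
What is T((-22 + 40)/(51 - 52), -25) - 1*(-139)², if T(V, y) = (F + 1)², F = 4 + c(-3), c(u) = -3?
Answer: -19317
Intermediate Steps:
F = 1 (F = 4 - 3 = 1)
T(V, y) = 4 (T(V, y) = (1 + 1)² = 2² = 4)
T((-22 + 40)/(51 - 52), -25) - 1*(-139)² = 4 - 1*(-139)² = 4 - 1*19321 = 4 - 19321 = -19317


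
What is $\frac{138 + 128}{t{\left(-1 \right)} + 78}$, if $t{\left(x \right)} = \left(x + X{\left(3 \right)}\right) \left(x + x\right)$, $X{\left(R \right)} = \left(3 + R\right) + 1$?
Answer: $\frac{133}{33} \approx 4.0303$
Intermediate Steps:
$X{\left(R \right)} = 4 + R$
$t{\left(x \right)} = 2 x \left(7 + x\right)$ ($t{\left(x \right)} = \left(x + \left(4 + 3\right)\right) \left(x + x\right) = \left(x + 7\right) 2 x = \left(7 + x\right) 2 x = 2 x \left(7 + x\right)$)
$\frac{138 + 128}{t{\left(-1 \right)} + 78} = \frac{138 + 128}{2 \left(-1\right) \left(7 - 1\right) + 78} = \frac{1}{2 \left(-1\right) 6 + 78} \cdot 266 = \frac{1}{-12 + 78} \cdot 266 = \frac{1}{66} \cdot 266 = \frac{133}{33}$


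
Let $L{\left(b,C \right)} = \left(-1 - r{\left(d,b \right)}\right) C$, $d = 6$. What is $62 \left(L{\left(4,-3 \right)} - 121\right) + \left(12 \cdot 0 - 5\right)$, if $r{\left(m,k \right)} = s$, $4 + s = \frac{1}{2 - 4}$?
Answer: $-8158$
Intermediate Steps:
$s = - \frac{9}{2}$ ($s = -4 + \frac{1}{2 - 4} = -4 + \frac{1}{-2} = -4 - \frac{1}{2} = - \frac{9}{2} \approx -4.5$)
$r{\left(m,k \right)} = - \frac{9}{2}$
$L{\left(b,C \right)} = \frac{7 C}{2}$ ($L{\left(b,C \right)} = \left(-1 - - \frac{9}{2}\right) C = \left(-1 + \frac{9}{2}\right) C = \frac{7 C}{2}$)
$62 \left(L{\left(4,-3 \right)} - 121\right) + \left(12 \cdot 0 - 5\right) = 62 \left(\frac{7}{2} \left(-3\right) - 121\right) + \left(12 \cdot 0 - 5\right) = 62 \left(- \frac{21}{2} - 121\right) + \left(0 - 5\right) = 62 \left(- \frac{263}{2}\right) - 5 = -8153 - 5 = -8158$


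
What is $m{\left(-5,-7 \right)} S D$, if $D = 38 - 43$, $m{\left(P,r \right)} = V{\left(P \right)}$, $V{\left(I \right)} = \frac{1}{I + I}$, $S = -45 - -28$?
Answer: $- \frac{17}{2} \approx -8.5$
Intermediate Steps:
$S = -17$ ($S = -45 + 28 = -17$)
$V{\left(I \right)} = \frac{1}{2 I}$
$m{\left(P,r \right)} = \frac{1}{2 P}$
$D = -5$
$m{\left(-5,-7 \right)} S D = \frac{1}{2 \left(-5\right)} \left(-17\right) \left(-5\right) = \frac{1}{2} \left(- \frac{1}{5}\right) \left(-17\right) \left(-5\right) = \left(- \frac{1}{10}\right) \left(-17\right) \left(-5\right) = \frac{17}{10} \left(-5\right) = - \frac{17}{2}$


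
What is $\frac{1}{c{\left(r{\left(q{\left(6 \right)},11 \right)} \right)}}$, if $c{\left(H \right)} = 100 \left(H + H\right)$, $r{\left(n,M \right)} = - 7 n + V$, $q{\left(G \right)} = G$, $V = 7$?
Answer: $- \frac{1}{7000} \approx -0.00014286$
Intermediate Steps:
$r{\left(n,M \right)} = 7 - 7 n$ ($r{\left(n,M \right)} = - 7 n + 7 = 7 - 7 n$)
$c{\left(H \right)} = 200 H$ ($c{\left(H \right)} = 100 \cdot 2 H = 200 H$)
$\frac{1}{c{\left(r{\left(q{\left(6 \right)},11 \right)} \right)}} = \frac{1}{200 \left(7 - 42\right)} = \frac{1}{200 \left(-35\right)} = \frac{1}{-7000} = - \frac{1}{7000}$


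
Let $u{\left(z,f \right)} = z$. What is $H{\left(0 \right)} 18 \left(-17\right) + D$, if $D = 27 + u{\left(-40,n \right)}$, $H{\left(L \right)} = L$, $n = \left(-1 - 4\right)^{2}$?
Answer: $-13$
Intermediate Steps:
$n = 25$ ($n = \left(-5\right)^{2} = 25$)
$D = -13$ ($D = 27 - 40 = -13$)
$H{\left(0 \right)} 18 \left(-17\right) + D = 0 \cdot 18 \left(-17\right) - 13 = 0 \left(-17\right) - 13 = 0 - 13 = -13$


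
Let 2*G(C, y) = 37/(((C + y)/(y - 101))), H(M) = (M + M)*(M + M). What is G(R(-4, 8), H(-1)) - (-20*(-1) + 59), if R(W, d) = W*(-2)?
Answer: -5485/24 ≈ -228.54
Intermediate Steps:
R(W, d) = -2*W
H(M) = 4*M**2 (H(M) = (2*M)*(2*M) = 4*M**2)
G(C, y) = 37*(-101 + y)/(2*(C + y)) (G(C, y) = (37/(((C + y)/(y - 101))))/2 = (37/(((C + y)/(-101 + y))))/2 = (37*((-101 + y)/(C + y)))/2 = (37*(-101 + y)/(C + y))/2 = 37*(-101 + y)/(2*(C + y)))
G(R(-4, 8), H(-1)) - (-20*(-1) + 59) = 37*(-101 + 4*(-1)**2)/(2*(-2*(-4) + 4*(-1)**2)) - (-20*(-1) + 59) = 37*(-101 + 4*1)/(2*(8 + 4*1)) - (20 + 59) = 37*(-101 + 4)/(2*(8 + 4)) - 1*79 = (37/2)*(-97)/12 - 79 = (37/2)*(1/12)*(-97) - 79 = -3589/24 - 79 = -5485/24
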